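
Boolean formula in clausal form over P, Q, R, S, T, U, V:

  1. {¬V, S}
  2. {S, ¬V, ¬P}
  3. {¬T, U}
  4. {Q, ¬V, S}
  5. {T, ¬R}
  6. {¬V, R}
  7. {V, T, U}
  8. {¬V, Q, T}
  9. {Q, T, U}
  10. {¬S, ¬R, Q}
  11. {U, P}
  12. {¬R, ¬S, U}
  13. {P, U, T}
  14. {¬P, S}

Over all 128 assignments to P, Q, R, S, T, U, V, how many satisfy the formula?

Split on S, then T.
  S=T, T=T: P free; 4 ways for (Q,R,U,V) × 2^1 = 8.
  S=T, T=F: remaining (P,Q,R,U,V) ∈ {(F,F,F,T,F); (F,T,F,T,F); (T,F,F,T,F); (T,T,F,T,F)} — 4.
  S=F, T=T: remaining (P,Q,R,U,V) ∈ {(F,F,F,T,F); (F,F,T,T,F); (F,T,F,T,F); (F,T,T,T,F)} — 4.
  S=F, T=F: remaining (P,Q,R,U,V) ∈ {(F,F,F,T,F); (F,T,F,T,F)} — 2.
Total: 8 + 4 + 4 + 2 = 18.

18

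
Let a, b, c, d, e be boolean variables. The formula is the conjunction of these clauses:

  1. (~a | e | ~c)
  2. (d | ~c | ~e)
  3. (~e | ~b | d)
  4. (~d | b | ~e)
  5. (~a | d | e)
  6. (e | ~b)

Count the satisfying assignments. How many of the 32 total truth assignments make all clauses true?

Split on e, then d.
  e=1, d=1: remaining (a,b,c) ∈ {(0,1,0); (0,1,1); (1,1,0); (1,1,1)} — 4.
  e=1, d=0: remaining (a,b,c) ∈ {(0,0,0); (1,0,0)} — 2.
  e=0, d=1: remaining (a,b,c) ∈ {(0,0,0); (0,0,1); (1,0,0)} — 3.
  e=0, d=0: remaining (a,b,c) ∈ {(0,0,0); (0,0,1)} — 2.
Total: 4 + 2 + 3 + 2 = 11.

11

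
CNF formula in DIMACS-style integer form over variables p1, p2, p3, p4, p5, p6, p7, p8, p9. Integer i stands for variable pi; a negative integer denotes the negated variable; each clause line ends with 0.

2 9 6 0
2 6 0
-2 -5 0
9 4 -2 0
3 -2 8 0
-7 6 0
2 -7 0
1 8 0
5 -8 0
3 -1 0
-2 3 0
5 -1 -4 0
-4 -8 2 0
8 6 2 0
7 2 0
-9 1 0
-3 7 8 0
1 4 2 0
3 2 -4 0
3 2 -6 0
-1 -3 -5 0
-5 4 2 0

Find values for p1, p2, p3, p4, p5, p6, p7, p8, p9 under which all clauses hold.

p1=True, p2=True, p3=True, p4=False, p5=False, p6=True, p7=True, p8=False, p9=True

Set p1 = True and propagate.
  then p3 is forced to True.
  then p5 is forced to False.
  then p8 is forced to False.
  then p4 is forced to False.
  then p7 is forced to True.
  then p6 is forced to True.
  then p2 is forced to True.
  then p9 is forced to True.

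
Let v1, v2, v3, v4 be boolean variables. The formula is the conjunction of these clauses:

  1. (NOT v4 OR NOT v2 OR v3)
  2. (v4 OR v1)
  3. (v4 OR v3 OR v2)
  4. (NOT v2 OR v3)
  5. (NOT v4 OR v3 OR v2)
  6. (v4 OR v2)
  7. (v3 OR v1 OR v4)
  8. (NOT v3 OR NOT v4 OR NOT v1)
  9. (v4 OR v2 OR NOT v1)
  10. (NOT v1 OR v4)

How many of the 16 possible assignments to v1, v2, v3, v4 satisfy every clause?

2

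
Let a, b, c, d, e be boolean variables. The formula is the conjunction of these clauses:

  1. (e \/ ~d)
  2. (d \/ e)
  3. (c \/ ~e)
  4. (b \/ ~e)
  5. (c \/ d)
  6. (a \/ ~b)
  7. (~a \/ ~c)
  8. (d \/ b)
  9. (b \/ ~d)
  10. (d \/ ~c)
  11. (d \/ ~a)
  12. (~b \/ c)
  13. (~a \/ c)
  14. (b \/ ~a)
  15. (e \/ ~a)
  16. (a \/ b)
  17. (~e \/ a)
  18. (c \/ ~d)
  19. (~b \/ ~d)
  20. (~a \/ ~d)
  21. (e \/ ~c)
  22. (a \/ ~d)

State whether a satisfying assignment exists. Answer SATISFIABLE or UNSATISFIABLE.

d = True:
  propagation gives e=True, c=True, b=True; an empty clause results — contradiction.
d = False:
  propagation gives e=True, c=True; an empty clause results — contradiction.
Every branch closes, so no satisfying assignment exists.

UNSATISFIABLE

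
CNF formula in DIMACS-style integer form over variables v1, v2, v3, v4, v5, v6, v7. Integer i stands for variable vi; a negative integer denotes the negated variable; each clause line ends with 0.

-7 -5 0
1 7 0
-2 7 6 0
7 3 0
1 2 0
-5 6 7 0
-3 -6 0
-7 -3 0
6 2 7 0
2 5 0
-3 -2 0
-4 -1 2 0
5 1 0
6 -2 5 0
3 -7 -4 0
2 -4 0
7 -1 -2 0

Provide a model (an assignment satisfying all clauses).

Pure literal: v4 appears only negated; assign v4 = False.
Branch on v1: take v1 = True.
For the remaining variables, v2 = True, v3 = False, v5 = False, v6 = True, v7 = True works.

v1=T  v2=T  v3=F  v4=F  v5=F  v6=T  v7=T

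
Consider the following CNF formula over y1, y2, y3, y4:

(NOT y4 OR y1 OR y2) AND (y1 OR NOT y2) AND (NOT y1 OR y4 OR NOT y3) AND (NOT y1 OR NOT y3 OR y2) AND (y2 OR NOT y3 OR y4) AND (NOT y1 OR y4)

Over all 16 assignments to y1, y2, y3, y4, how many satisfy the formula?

4

Satisfying assignments:
  y1=0 y2=0 y3=0 y4=0
  y1=1 y2=0 y3=0 y4=1
  y1=1 y2=1 y3=0 y4=1
  y1=1 y2=1 y3=1 y4=1
That's 4 in total.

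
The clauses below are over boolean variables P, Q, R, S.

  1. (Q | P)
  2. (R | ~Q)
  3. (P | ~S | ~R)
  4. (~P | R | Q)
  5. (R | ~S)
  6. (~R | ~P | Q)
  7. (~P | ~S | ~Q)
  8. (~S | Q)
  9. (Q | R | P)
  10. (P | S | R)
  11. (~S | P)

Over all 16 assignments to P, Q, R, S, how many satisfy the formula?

2

The models are:
  P=F Q=T R=T S=F
  P=T Q=T R=T S=F
That's 2 in total.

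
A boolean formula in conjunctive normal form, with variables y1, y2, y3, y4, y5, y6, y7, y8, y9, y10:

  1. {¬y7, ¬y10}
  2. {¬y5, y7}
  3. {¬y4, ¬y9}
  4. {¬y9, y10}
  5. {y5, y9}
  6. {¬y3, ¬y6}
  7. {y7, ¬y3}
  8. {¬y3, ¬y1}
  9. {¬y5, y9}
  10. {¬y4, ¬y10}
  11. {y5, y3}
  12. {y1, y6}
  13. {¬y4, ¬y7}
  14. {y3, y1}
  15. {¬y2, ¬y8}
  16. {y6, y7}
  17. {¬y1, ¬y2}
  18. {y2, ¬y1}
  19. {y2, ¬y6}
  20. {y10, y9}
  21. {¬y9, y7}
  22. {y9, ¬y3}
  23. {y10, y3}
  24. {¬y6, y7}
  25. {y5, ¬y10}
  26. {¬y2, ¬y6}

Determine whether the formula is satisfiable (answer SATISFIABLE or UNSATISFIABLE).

UNSATISFIABLE

y3 = True:
  propagation gives y6=False, y7=True, y10=False, y9=False; an empty clause results — contradiction.
y3 = False:
  propagation gives y5=True, y7=True, y10=False; an empty clause results — contradiction.
Every branch closes, so no satisfying assignment exists.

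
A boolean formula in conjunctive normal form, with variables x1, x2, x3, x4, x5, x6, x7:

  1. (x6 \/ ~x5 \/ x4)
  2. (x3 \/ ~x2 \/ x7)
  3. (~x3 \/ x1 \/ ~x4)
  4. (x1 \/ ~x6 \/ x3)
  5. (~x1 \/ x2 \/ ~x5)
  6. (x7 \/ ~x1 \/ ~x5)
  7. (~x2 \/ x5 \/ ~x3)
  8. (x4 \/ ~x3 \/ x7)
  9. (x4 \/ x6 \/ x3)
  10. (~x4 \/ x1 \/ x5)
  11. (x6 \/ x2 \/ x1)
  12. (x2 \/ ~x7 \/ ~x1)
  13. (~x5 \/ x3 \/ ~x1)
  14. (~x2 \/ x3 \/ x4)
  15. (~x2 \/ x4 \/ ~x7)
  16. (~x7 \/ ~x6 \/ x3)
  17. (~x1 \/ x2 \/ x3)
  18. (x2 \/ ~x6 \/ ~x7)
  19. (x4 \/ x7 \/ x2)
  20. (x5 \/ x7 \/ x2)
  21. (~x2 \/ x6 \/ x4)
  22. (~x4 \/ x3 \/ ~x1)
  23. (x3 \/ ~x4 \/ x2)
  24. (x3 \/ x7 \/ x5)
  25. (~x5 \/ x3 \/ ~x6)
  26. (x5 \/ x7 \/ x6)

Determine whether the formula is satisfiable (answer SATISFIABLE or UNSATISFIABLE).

SATISFIABLE

Try x1 = True.
Set x2 = True and propagate.
Branch on x3: take x3 = True.
  then x5 is forced to True.
  then x7 is forced to True.
  then x4 is forced to True.
x6 is now unconstrained; take x6 = True.
So x1=True, x2=True, x3=True, x4=True, x5=True, x6=True, x7=True is a satisfying assignment.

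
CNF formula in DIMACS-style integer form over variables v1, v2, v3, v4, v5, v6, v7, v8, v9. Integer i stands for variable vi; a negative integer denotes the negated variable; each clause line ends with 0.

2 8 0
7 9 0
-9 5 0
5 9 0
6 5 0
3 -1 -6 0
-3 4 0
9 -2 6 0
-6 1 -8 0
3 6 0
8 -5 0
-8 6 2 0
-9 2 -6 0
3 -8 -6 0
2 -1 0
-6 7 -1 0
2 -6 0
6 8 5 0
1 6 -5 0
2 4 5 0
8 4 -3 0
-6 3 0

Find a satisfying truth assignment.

v1 = 1, v2 = 1, v3 = 1, v4 = 1, v5 = 1, v6 = 1, v7 = 1, v8 = 1, v9 = 1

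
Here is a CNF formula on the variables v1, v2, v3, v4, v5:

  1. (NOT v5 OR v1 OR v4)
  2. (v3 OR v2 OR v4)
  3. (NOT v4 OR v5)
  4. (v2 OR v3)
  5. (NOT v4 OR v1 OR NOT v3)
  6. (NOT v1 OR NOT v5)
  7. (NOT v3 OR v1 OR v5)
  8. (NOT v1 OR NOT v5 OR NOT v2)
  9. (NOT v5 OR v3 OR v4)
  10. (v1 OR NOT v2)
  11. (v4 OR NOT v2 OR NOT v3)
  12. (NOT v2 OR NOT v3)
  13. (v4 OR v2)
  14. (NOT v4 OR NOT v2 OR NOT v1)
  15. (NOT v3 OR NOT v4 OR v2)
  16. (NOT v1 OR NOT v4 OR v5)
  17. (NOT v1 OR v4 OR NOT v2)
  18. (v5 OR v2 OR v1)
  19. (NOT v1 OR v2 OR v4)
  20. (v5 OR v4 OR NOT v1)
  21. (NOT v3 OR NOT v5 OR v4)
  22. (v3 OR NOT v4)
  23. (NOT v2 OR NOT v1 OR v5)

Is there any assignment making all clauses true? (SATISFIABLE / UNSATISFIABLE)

UNSATISFIABLE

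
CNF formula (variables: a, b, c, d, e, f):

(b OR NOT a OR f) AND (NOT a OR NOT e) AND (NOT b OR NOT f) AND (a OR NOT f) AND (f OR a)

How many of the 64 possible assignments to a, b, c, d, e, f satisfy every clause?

8

Split on a, then f.
  a=1, f=1: remaining (b,c,d,e) ∈ {(0,0,0,0); (0,0,1,0); (0,1,0,0); (0,1,1,0)} — 4.
  a=1, f=0: remaining (b,c,d,e) ∈ {(1,0,0,0); (1,0,1,0); (1,1,0,0); (1,1,1,0)} — 4.
  a=0, f=1: a clause becomes empty — 0.
  a=0, f=0: a clause becomes empty — 0.
Total: 4 + 4 + 0 + 0 = 8.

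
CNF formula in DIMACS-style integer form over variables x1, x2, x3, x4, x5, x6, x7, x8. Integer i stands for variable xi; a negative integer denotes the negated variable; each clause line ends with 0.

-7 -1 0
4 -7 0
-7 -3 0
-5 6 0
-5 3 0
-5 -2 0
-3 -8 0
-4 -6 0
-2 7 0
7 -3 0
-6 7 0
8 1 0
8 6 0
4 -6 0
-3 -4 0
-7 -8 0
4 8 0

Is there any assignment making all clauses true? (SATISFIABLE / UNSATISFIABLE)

SATISFIABLE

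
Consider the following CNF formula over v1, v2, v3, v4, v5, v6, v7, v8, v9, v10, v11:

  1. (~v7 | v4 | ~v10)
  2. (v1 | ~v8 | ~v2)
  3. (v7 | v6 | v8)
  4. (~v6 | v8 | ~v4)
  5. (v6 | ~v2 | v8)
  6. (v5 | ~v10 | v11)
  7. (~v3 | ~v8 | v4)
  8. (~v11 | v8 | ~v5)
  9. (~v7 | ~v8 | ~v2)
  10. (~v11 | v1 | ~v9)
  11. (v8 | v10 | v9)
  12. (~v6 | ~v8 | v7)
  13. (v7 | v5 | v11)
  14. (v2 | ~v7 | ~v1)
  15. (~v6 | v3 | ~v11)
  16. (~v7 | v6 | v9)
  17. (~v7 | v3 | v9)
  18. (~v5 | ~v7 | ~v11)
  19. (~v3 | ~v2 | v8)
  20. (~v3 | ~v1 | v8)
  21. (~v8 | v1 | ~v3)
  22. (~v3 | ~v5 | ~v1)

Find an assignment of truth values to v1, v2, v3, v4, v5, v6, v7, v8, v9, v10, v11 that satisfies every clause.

Try v1 = True.
Try v2 = False.
  then v7 is forced to False.
Set v3 = False and propagate.
The remaining clauses are satisfied by v4 = True, v5 = True, v6 = False, v8 = True, v9 = True, v10 = False, v11 = False.

v1=1, v2=0, v3=0, v4=1, v5=1, v6=0, v7=0, v8=1, v9=1, v10=0, v11=0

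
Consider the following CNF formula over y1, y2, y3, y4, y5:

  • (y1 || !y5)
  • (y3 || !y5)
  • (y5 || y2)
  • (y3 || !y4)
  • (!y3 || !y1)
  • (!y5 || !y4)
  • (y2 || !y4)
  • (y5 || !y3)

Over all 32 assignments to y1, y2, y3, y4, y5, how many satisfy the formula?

2

Satisfying assignments:
  y1=F y2=T y3=F y4=F y5=F
  y1=T y2=T y3=F y4=F y5=F
That's 2 in total.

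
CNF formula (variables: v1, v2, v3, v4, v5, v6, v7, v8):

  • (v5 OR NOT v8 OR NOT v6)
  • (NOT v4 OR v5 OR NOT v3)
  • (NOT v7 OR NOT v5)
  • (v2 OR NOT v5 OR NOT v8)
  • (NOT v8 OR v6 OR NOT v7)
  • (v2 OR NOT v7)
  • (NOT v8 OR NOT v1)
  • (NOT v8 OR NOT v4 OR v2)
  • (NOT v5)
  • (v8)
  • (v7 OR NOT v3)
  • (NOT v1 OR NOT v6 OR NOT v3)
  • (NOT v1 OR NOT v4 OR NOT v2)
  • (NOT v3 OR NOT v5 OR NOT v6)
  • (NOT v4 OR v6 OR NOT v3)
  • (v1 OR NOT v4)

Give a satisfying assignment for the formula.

The clause (NOT v5) is unit: v5 must be False.
Unit propagation: (v8) forces v8 = True.
Unit propagation: (NOT v6) forces v6 = False.
Unit propagation: (NOT v7) forces v7 = False.
(NOT v1) is a unit clause, so v1 = False.
The clause (NOT v3) is unit: v3 must be False.
(NOT v4) is a unit clause, so v4 = False.
v2 is now unconstrained; take v2 = True.
Every clause has at least one true literal under this assignment.

v1 = 0, v2 = 1, v3 = 0, v4 = 0, v5 = 0, v6 = 0, v7 = 0, v8 = 1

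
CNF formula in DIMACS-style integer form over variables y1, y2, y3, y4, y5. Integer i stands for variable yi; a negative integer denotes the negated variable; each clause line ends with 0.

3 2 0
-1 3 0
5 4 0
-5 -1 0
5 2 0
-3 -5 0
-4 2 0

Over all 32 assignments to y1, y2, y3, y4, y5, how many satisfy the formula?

The models are:
  y1=0 y2=1 y3=0 y4=0 y5=1
  y1=0 y2=1 y3=0 y4=1 y5=0
  y1=0 y2=1 y3=0 y4=1 y5=1
  y1=0 y2=1 y3=1 y4=1 y5=0
  y1=1 y2=1 y3=1 y4=1 y5=0
That's 5 in total.

5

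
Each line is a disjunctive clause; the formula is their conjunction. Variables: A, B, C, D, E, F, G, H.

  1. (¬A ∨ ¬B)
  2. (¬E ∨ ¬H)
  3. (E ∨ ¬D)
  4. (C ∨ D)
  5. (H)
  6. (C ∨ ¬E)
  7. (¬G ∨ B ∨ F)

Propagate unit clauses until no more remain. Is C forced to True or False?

(H) stands alone — H = True.
From (¬H ∨ ¬E) and H = True: E = False.
(E ∨ ¬D) with E = False leaves only ¬D, so D = False.
From (C ∨ D) and D = False: C = True.

True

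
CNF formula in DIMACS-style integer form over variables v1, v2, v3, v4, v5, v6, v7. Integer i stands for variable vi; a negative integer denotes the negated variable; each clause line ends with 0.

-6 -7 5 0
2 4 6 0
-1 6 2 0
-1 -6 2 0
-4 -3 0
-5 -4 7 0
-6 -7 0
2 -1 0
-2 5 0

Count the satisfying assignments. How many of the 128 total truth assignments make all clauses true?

Split on v2, then v6.
  v2=T, v6=T: remaining (v1,v3,v4,v5,v7) ∈ {(F,F,F,T,F); (F,T,F,T,F); (T,F,F,T,F); (T,T,F,T,F)} — 4.
  v2=T, v6=F: v1 free; 5 ways for (v3,v4,v5,v7) × 2^1 = 10.
  v2=F, v6=T: 5 of the 32 assignments to (v1,v3,v4,v5,v7) work.
  v2=F, v6=F: remaining (v1,v3,v4,v5,v7) ∈ {(F,F,T,F,F); (F,F,T,F,T); (F,F,T,T,T)} — 3.
Total: 4 + 10 + 5 + 3 = 22.

22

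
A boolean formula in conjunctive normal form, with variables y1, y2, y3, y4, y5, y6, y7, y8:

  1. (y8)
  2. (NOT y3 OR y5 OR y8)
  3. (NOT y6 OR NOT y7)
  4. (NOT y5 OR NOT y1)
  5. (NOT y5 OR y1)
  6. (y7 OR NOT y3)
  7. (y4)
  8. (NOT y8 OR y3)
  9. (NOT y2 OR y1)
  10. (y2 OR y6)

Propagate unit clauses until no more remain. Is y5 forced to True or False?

(y8) is a unit clause: y8 = True.
Unit clause (y4) sets y4 = True.
From (NOT y8 OR y3) and y8 = True: y3 = True.
(y7 OR NOT y3) with y3 = True leaves only y7, so y7 = True.
(NOT y6 OR NOT y7) with y7 = True leaves only NOT y6, so y6 = False.
From (y2 OR y6) and y6 = False: y2 = True.
(NOT y2 OR y1) with y2 = True leaves only y1, so y1 = True.
From (NOT y1 OR NOT y5) and y1 = True: y5 = False.

False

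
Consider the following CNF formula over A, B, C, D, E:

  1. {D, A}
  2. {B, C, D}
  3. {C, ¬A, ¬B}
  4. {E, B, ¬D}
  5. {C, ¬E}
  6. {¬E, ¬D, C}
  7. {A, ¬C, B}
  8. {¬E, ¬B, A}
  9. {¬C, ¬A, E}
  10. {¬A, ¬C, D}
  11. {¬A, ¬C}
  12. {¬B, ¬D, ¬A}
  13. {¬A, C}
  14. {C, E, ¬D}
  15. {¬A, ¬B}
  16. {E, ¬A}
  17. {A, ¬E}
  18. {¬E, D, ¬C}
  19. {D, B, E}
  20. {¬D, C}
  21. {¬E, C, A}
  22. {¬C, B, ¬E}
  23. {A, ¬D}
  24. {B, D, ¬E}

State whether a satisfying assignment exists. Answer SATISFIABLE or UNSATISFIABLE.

UNSATISFIABLE

A = True:
  propagation gives C=False; an empty clause results — contradiction.
A = False:
  propagation gives D=True; an empty clause results — contradiction.
Every branch closes, so no satisfying assignment exists.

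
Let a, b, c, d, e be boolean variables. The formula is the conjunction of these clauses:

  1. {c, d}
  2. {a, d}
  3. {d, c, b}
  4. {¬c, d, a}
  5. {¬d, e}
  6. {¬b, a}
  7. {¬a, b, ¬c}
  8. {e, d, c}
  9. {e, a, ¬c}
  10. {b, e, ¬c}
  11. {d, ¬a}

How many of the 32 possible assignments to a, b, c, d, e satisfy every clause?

5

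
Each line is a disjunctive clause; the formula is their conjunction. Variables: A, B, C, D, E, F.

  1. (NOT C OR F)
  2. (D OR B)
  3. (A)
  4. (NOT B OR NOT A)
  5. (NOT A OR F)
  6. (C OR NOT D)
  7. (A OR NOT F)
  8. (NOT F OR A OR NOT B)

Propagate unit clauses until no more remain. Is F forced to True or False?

True

(A) stands alone — A = True.
From (NOT A OR NOT B) and A = True: B = False.
(B OR D) with B = False leaves only D, so D = True.
In (NOT A OR F), NOT A is now false; F must hold, so F = True.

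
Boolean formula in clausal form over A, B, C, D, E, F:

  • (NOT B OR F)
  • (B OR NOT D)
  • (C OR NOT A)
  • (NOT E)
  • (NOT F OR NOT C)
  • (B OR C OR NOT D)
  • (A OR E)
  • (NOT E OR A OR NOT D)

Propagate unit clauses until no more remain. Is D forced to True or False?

False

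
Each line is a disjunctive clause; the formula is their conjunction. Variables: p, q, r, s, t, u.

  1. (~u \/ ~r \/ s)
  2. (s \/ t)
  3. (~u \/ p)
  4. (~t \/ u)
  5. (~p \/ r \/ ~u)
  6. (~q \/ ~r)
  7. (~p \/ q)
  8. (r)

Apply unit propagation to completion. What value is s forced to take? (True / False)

True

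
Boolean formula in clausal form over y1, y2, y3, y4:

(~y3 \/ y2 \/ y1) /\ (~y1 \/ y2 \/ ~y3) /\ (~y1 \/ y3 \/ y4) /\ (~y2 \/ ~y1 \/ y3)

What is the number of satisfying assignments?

9

Case analysis on y1 and y3:
  y1=1, y3=1: remaining (y2,y4) ∈ {(1,0); (1,1)} — 2.
  y1=1, y3=0: remaining (y2,y4) ∈ {(0,1)} — 1.
  y1=0, y3=1: remaining (y2,y4) ∈ {(1,0); (1,1)} — 2.
  y1=0, y3=0: remaining (y2,y4) ∈ {(0,0); (0,1); (1,0); (1,1)} — 4.
Total: 2 + 1 + 2 + 4 = 9.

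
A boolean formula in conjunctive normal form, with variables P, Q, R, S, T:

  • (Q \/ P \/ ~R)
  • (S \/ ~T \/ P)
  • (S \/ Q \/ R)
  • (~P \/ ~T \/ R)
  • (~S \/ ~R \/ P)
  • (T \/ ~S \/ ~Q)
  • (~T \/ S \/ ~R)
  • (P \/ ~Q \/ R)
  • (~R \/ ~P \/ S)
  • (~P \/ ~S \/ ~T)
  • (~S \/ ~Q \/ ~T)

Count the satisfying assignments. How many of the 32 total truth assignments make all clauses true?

Satisfying assignments:
  P=F Q=F R=F S=T T=F
  P=F Q=F R=F S=T T=T
  P=F Q=T R=T S=F T=F
  P=T Q=F R=F S=T T=F
  P=T Q=F R=T S=T T=F
  P=T Q=T R=F S=F T=F
Count: 6.

6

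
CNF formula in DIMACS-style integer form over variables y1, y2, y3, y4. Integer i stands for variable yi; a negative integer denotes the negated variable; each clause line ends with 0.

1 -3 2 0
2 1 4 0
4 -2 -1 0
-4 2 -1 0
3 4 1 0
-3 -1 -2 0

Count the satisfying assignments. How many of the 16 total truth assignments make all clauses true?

7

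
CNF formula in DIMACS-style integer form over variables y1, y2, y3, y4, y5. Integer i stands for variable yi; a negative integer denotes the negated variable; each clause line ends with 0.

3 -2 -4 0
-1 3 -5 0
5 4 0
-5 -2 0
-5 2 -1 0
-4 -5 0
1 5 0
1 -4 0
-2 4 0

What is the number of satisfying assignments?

5

Satisfying assignments:
  y1=F y2=F y3=F y4=F y5=T
  y1=F y2=F y3=T y4=F y5=T
  y1=T y2=F y3=F y4=T y5=F
  y1=T y2=F y3=T y4=T y5=F
  y1=T y2=T y3=T y4=T y5=F
Count: 5.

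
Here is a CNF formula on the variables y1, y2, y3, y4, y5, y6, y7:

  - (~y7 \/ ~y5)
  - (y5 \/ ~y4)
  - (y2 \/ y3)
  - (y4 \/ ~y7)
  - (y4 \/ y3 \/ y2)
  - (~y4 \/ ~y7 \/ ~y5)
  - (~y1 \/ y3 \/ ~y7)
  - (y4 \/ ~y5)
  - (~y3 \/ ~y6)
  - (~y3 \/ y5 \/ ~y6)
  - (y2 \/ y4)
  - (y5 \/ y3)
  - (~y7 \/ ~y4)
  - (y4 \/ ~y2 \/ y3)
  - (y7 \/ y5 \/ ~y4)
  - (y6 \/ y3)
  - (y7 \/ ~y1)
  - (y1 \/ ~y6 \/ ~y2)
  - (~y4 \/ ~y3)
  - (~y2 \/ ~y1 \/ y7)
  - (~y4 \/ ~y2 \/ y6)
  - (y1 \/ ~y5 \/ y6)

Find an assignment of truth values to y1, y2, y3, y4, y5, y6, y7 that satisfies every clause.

Branch on y1: take y1 = False.
Branch on y2: take y2 = True.
  then y6 is forced to False.
  then y3 is forced to True.
  then y4 is forced to False.
  then y7 is forced to False.
  then y5 is forced to False.

y1 = False, y2 = True, y3 = True, y4 = False, y5 = False, y6 = False, y7 = False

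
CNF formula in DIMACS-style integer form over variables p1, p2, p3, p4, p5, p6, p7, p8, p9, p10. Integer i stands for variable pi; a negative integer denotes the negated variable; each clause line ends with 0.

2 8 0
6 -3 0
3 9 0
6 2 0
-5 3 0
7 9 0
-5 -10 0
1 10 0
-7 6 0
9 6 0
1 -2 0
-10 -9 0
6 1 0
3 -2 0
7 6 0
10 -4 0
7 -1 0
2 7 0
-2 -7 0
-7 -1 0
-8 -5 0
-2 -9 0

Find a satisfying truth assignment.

p5 occurs only negated in the remaining clauses — set p5 = False.
p6 occurs only positively in the remaining clauses — set p6 = True.
Branch on p1: take p1 = False.
  then p10 is forced to True.
  then p2 is forced to False.
  then p8 is forced to True.
  then p9 is forced to False.
  then p3 is forced to True.
  then p7 is forced to True.
p4 is now unconstrained; take p4 = True.
Check each clause:
  1. (p2 OR p8) — p8 is true.
  2. (p6 OR NOT p3) — p6 is true.
  3. (p9 OR p3) — p3 is true.
  4. (p6 OR p2) — p6 is true.
  5. (p3 OR NOT p5) — p3 is true.
  6. (p9 OR p7) — p7 is true.
  7. (NOT p5 OR NOT p10) — NOT p5 is true.
  8. (p10 OR p1) — p10 is true.
  9. (p6 OR NOT p7) — p6 is true.
  10. (p9 OR p6) — p6 is true.
  11. (NOT p2 OR p1) — NOT p2 is true.
  12. (NOT p9 OR NOT p10) — NOT p9 is true.
  13. (p1 OR p6) — p6 is true.
  14. (NOT p2 OR p3) — p3 is true.
  15. (p6 OR p7) — p6 is true.
  16. (NOT p4 OR p10) — p10 is true.
  17. (NOT p1 OR p7) — NOT p1 is true.
  18. (p2 OR p7) — p7 is true.
  19. (NOT p7 OR NOT p2) — NOT p2 is true.
  20. (NOT p7 OR NOT p1) — NOT p1 is true.
  21. (NOT p5 OR NOT p8) — NOT p5 is true.
  22. (NOT p2 OR NOT p9) — NOT p2 is true.

p1=False, p2=False, p3=True, p4=True, p5=False, p6=True, p7=True, p8=True, p9=False, p10=True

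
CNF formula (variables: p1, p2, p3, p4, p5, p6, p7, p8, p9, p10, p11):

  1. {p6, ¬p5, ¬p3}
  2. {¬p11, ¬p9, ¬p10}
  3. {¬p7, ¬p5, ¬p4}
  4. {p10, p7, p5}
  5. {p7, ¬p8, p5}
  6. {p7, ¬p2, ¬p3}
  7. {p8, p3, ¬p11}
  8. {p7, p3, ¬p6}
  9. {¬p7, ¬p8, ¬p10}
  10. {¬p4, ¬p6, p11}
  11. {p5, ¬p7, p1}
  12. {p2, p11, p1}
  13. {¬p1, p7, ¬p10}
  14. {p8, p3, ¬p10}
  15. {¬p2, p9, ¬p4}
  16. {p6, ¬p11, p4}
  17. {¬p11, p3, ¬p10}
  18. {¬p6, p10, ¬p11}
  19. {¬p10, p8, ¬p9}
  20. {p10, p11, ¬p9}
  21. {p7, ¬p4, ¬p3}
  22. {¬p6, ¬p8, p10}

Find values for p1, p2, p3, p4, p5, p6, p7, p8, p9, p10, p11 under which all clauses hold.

p1=True  p2=False  p3=False  p4=False  p5=True  p6=False  p7=False  p8=False  p9=False  p10=False  p11=False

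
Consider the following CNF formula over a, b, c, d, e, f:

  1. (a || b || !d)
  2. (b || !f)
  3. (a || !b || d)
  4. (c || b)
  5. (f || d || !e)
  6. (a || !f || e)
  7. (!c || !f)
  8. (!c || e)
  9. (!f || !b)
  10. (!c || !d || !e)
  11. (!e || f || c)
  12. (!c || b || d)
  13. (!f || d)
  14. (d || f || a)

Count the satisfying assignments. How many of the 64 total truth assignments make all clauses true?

The models are:
  a=F b=T c=F d=T e=F f=F
  a=T b=T c=F d=F e=F f=F
  a=T b=T c=F d=T e=F f=F
Count: 3.

3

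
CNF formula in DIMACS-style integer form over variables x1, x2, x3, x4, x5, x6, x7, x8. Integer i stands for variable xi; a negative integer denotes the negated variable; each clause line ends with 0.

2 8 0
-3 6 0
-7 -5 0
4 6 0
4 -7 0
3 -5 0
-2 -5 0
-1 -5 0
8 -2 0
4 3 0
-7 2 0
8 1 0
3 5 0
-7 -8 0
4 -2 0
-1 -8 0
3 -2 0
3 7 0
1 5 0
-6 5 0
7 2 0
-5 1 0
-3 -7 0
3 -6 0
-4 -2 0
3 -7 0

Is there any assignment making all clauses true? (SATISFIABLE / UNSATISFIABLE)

UNSATISFIABLE

x3 = True:
  propagation gives x6=True, x5=True, x7=False, x2=False; an empty clause results — contradiction.
x3 = False:
  propagation gives x5=False; an empty clause results — contradiction.
Every branch closes, so no satisfying assignment exists.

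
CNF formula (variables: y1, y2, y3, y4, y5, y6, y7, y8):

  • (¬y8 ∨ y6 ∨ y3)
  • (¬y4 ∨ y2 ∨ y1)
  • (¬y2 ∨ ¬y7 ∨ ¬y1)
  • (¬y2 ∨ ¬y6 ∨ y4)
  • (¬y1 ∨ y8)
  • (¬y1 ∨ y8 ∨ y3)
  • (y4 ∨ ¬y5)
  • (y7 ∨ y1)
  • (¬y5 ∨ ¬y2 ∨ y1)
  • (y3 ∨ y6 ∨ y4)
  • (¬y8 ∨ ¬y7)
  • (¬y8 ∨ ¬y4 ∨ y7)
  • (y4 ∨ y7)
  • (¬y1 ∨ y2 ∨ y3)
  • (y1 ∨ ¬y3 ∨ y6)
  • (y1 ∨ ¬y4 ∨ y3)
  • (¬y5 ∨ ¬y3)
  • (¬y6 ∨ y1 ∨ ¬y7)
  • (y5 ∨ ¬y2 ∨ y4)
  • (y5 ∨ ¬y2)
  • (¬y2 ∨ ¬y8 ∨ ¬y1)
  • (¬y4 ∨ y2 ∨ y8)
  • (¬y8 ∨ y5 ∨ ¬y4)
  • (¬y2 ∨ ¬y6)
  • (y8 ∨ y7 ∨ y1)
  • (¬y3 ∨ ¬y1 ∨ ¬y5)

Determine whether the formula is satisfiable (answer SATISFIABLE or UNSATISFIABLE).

UNSATISFIABLE

y1 = True:
  propagation gives y8=True, y7=False, y4=False; an empty clause results — contradiction.
y1 = False:
  propagation gives y7=True, y8=False, y6=False, y3=False; an empty clause results — contradiction.
Every branch closes, so no satisfying assignment exists.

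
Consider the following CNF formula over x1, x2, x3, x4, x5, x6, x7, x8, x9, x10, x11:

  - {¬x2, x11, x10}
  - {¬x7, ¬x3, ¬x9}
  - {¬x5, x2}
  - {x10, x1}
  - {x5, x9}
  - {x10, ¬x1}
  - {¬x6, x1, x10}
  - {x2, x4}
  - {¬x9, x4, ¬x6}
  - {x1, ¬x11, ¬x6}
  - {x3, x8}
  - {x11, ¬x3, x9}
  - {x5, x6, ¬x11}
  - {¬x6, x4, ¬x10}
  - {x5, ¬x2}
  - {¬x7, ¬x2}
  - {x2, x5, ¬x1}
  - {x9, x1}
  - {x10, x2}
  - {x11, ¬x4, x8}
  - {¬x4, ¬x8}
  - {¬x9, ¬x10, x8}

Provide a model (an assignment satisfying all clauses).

x7 occurs only negated in the remaining clauses — set x7 = False.
Try x1 = True.
  then x10 is forced to True.
Try x2 = True.
  then x5 is forced to True.
For the remaining variables, x3 = True, x4 = True, x6 = False, x8 = False, x9 = False, x11 = True works.
Every clause has at least one true literal under this assignment.

x1=T, x2=T, x3=T, x4=T, x5=T, x6=F, x7=F, x8=F, x9=F, x10=T, x11=T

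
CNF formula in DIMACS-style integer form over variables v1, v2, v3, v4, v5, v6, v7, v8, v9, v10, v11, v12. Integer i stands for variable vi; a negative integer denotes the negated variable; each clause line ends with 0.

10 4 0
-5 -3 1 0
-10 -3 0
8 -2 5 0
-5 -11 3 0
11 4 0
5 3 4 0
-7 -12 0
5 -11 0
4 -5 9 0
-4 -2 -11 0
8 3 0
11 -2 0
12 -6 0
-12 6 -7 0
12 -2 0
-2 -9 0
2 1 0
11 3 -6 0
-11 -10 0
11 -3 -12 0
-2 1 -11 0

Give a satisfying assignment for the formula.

Pure literal: v1 appears only positively; assign v1 = True.
v7 occurs only negated in the remaining clauses — set v7 = False.
Branch on v2: take v2 = False.
Set v3 = True and propagate.
  then v10 is forced to False.
  then v4 is forced to True.
Try v5 = True.
For the remaining variables, v6 = False, v8 = False, v9 = True, v11 = True, v12 = True works.

v1 = T, v2 = F, v3 = T, v4 = T, v5 = T, v6 = F, v7 = F, v8 = F, v9 = T, v10 = F, v11 = T, v12 = T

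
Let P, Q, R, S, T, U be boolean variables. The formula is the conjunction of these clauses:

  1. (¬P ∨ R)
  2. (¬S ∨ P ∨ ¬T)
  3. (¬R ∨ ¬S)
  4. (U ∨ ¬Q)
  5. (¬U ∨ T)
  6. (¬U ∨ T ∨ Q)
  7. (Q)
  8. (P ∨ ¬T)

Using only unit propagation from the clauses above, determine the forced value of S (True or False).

False

(Q) stands alone — Q = True.
(¬Q ∨ U) with Q = True leaves only U, so U = True.
(¬U ∨ T): since U = True, the clause reduces to (T). T = True.
(P ∨ ¬T): since T = True, the clause reduces to (P). P = True.
(R ∨ ¬P) with P = True leaves only R, so R = True.
(¬S ∨ ¬R) with R = True leaves only ¬S, so S = False.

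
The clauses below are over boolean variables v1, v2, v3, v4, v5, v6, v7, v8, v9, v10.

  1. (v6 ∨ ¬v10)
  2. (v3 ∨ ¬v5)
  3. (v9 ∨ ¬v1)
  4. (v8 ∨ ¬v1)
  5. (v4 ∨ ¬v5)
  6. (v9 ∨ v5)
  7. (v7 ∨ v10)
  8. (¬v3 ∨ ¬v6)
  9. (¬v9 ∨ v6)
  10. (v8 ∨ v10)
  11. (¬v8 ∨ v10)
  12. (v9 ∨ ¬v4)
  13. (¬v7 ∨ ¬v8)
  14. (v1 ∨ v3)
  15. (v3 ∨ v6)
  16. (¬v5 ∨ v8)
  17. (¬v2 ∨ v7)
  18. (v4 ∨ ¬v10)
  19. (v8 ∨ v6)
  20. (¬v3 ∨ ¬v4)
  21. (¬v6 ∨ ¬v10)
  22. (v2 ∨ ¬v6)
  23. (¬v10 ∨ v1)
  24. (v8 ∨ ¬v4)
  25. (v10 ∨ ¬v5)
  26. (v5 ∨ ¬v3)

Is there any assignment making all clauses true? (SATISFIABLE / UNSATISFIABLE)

v10 = True:
  propagation gives v6=True; an empty clause results — contradiction.
v10 = False:
  propagation gives v7=True, v8=True; an empty clause results — contradiction.
Every branch closes, so no satisfying assignment exists.

UNSATISFIABLE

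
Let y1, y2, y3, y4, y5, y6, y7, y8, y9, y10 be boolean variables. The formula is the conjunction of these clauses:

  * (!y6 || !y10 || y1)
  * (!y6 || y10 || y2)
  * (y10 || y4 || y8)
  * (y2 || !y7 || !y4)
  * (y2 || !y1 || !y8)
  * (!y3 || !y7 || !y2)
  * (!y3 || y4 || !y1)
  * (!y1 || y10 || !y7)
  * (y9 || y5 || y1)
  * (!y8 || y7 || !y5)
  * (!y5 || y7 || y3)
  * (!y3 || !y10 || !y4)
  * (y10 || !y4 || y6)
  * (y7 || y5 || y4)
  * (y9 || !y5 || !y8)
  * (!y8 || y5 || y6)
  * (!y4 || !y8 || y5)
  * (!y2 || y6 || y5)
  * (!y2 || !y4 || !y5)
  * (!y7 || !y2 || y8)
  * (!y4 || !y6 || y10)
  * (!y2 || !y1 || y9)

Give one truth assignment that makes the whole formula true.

Pure literal: y9 appears only positively; assign y9 = True.
Branch on y1: take y1 = False.
Try y2 = False.
The remaining clauses are satisfied by y3 = False, y4 = False, y5 = True, y6 = False, y7 = True, y8 = True, y10 = True.

y1 = False, y2 = False, y3 = False, y4 = False, y5 = True, y6 = False, y7 = True, y8 = True, y9 = True, y10 = True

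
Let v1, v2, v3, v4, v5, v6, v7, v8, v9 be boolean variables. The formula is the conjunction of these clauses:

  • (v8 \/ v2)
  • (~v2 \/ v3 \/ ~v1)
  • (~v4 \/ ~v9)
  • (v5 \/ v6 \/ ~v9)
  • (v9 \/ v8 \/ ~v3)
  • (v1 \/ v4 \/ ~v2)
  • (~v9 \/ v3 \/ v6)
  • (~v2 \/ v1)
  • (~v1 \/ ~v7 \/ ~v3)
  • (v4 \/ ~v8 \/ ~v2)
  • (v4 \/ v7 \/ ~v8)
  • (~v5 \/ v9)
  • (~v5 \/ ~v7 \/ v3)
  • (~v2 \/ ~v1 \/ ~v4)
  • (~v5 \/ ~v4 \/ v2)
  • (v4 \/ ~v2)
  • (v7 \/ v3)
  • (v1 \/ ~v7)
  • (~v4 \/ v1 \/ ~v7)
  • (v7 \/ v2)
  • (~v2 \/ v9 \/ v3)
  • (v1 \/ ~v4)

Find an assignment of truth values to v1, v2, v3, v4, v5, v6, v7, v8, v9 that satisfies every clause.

v6 occurs only positively in the remaining clauses — set v6 = True.
Branch on v1: take v1 = True.
For the remaining variables, v2 = False, v3 = False, v4 = False, v5 = False, v7 = True, v8 = True, v9 = True works.
Every clause has at least one true literal under this assignment.

v1 = True, v2 = False, v3 = False, v4 = False, v5 = False, v6 = True, v7 = True, v8 = True, v9 = True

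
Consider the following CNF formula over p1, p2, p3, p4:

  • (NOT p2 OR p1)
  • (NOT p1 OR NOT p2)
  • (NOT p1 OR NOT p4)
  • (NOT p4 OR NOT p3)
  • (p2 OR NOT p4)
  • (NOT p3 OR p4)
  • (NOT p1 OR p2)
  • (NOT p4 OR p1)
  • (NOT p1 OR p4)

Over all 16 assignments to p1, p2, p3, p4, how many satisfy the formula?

1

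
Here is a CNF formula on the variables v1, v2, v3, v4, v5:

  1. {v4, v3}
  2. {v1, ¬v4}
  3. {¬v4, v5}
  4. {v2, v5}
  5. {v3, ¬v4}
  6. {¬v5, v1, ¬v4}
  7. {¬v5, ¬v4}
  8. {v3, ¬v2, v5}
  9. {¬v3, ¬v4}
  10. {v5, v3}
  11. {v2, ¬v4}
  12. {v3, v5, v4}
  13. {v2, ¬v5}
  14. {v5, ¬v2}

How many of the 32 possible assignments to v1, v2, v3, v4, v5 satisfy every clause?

The models are:
  v1=0 v2=1 v3=1 v4=0 v5=1
  v1=1 v2=1 v3=1 v4=0 v5=1
That's 2 in total.

2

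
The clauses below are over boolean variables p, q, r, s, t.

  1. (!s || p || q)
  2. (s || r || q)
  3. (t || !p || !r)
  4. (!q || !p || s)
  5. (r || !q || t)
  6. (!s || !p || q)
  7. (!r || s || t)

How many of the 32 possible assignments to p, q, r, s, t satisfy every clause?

9

Split on q, then s.
  q=1, s=1: 5 of the 8 assignments to (p,r,t) work.
  q=1, s=0: remaining (p,r,t) ∈ {(0,0,1); (0,1,1)} — 2.
  q=0, s=1: a clause becomes empty — 0.
  q=0, s=0: remaining (p,r,t) ∈ {(0,1,1); (1,1,1)} — 2.
Total: 5 + 2 + 0 + 2 = 9.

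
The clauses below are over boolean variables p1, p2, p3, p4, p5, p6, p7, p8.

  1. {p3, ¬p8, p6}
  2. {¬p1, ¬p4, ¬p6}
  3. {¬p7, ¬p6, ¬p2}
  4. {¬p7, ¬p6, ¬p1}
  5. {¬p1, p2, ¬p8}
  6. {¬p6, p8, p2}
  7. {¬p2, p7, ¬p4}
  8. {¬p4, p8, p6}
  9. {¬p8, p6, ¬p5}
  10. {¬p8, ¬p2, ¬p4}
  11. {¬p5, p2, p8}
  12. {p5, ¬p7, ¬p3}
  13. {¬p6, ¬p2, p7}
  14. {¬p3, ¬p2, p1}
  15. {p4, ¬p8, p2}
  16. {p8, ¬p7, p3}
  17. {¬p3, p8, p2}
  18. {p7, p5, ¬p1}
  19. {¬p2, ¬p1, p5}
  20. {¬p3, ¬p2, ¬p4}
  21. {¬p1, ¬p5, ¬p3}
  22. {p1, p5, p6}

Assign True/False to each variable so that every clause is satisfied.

p1=False  p2=False  p3=True  p4=True  p5=True  p6=True  p7=False  p8=True

Branch on p1: take p1 = False.
For the remaining variables, p2 = False, p3 = True, p4 = True, p5 = True, p6 = True, p7 = False, p8 = True works.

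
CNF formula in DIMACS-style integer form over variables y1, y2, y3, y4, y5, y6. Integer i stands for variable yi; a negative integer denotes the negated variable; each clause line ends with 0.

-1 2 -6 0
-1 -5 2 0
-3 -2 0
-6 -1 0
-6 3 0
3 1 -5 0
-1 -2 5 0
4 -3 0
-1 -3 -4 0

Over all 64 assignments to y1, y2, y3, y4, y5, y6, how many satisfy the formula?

12

Case analysis on y1 and y3:
  y1=T, y3=T: a clause becomes empty — 0.
  y1=T, y3=F: remaining (y2,y4,y5,y6) ∈ {(F,F,F,F); (F,T,F,F); (T,F,T,F); (T,T,T,F)} — 4.
  y1=F, y3=T: remaining (y2,y4,y5,y6) ∈ {(F,T,F,F); (F,T,F,T); (F,T,T,F); (F,T,T,T)} — 4.
  y1=F, y3=F: remaining (y2,y4,y5,y6) ∈ {(F,F,F,F); (F,T,F,F); (T,F,F,F); (T,T,F,F)} — 4.
Total: 0 + 4 + 4 + 4 = 12.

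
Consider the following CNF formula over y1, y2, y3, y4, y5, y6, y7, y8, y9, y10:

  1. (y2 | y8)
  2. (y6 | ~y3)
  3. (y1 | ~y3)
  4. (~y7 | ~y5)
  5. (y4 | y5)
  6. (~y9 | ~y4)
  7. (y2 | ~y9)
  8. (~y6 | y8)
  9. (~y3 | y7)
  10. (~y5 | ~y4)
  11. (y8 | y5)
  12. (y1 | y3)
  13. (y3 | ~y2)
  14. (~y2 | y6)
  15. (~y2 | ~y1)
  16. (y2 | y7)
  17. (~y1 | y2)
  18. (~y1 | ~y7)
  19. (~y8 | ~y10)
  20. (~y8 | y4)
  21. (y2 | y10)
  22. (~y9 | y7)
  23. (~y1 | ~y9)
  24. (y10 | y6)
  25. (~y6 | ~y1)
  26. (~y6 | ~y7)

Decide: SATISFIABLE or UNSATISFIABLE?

y2 = True:
  propagation gives y3=True, y6=True, y1=True; an empty clause results — contradiction.
y2 = False:
  propagation gives y8=True, y9=False, y7=True, y5=False; an empty clause results — contradiction.
Every branch closes, so no satisfying assignment exists.

UNSATISFIABLE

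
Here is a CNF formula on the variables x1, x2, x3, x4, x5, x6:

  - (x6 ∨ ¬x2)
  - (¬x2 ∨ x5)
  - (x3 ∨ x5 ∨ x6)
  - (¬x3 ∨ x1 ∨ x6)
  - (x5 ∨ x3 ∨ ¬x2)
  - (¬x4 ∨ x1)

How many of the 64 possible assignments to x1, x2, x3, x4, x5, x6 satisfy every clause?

Case analysis on x2 and x3:
  x2=T, x3=T: remaining (x1,x4,x5,x6) ∈ {(F,F,T,T); (T,F,T,T); (T,T,T,T)} — 3.
  x2=T, x3=F: remaining (x1,x4,x5,x6) ∈ {(F,F,T,T); (T,F,T,T); (T,T,T,T)} — 3.
  x2=F, x3=T: x5 free; 5 ways for (x1,x4,x6) × 2^1 = 10.
  x2=F, x3=F: 9 of the 16 assignments to (x1,x4,x5,x6) work.
Total: 3 + 3 + 10 + 9 = 25.

25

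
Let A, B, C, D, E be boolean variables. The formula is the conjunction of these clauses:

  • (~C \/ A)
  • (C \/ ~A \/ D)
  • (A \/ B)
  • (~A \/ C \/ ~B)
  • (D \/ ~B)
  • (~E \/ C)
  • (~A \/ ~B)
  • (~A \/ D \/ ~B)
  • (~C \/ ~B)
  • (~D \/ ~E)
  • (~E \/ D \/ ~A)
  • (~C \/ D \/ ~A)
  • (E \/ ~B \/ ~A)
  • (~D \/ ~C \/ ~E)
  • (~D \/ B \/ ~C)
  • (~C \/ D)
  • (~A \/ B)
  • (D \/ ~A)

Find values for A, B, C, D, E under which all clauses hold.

Set A = False and propagate.
  then C is forced to False.
  then B is forced to True.
  then D is forced to True.
  then E is forced to False.

A=False, B=True, C=False, D=True, E=False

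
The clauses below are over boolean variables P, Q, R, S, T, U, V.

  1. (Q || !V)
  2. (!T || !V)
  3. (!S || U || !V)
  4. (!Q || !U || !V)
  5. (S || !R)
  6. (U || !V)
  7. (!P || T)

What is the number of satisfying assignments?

36

Case analysis on V and U:
  V=1, U=1: a clause becomes empty — 0.
  V=1, U=0: a clause becomes empty — 0.
  V=0, U=1: Q free; 9 ways for (P,R,S,T) × 2^1 = 18.
  V=0, U=0: Q free; 9 ways for (P,R,S,T) × 2^1 = 18.
Total: 0 + 0 + 18 + 18 = 36.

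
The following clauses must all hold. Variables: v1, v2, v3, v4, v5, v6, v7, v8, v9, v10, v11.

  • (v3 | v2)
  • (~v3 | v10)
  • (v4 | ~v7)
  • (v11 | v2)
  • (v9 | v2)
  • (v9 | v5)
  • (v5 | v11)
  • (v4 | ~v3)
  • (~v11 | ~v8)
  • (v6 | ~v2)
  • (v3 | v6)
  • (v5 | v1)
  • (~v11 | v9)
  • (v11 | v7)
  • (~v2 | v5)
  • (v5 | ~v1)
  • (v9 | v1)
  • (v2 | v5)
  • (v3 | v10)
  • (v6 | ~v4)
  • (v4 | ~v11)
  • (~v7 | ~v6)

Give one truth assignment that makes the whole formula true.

v1=False, v2=True, v3=True, v4=True, v5=True, v6=True, v7=False, v8=False, v9=True, v10=True, v11=True

Check each clause:
  1. (v3 | v2) — v2 is true.
  2. (v10 | ~v3) — v10 is true.
  3. (v4 | ~v7) — ~v7 is true.
  4. (v2 | v11) — v2 is true.
  5. (v2 | v9) — v9 is true.
  6. (v9 | v5) — v9 is true.
  7. (v11 | v5) — v11 is true.
  8. (~v3 | v4) — v4 is true.
  9. (~v8 | ~v11) — ~v8 is true.
  10. (v6 | ~v2) — v6 is true.
  11. (v6 | v3) — v3 is true.
  12. (v5 | v1) — v5 is true.
  13. (v9 | ~v11) — v9 is true.
  14. (v11 | v7) — v11 is true.
  15. (v5 | ~v2) — v5 is true.
  16. (~v1 | v5) — v5 is true.
  17. (v1 | v9) — v9 is true.
  18. (v2 | v5) — v2 is true.
  19. (v10 | v3) — v10 is true.
  20. (v6 | ~v4) — v6 is true.
  21. (v4 | ~v11) — v4 is true.
  22. (~v7 | ~v6) — ~v7 is true.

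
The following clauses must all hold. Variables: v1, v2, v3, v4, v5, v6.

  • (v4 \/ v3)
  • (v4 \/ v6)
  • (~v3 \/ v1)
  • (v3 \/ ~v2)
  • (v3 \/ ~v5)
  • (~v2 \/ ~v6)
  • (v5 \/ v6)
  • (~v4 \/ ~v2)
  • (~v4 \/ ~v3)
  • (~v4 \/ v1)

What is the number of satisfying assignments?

Satisfying assignments:
  v1=1 v2=0 v3=0 v4=1 v5=0 v6=1
  v1=1 v2=0 v3=1 v4=0 v5=0 v6=1
  v1=1 v2=0 v3=1 v4=0 v5=1 v6=1
Count: 3.

3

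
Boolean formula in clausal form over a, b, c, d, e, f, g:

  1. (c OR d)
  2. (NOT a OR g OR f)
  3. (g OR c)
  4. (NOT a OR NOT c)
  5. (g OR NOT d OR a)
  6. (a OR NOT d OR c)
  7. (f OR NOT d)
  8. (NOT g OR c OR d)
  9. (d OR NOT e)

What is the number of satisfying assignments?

16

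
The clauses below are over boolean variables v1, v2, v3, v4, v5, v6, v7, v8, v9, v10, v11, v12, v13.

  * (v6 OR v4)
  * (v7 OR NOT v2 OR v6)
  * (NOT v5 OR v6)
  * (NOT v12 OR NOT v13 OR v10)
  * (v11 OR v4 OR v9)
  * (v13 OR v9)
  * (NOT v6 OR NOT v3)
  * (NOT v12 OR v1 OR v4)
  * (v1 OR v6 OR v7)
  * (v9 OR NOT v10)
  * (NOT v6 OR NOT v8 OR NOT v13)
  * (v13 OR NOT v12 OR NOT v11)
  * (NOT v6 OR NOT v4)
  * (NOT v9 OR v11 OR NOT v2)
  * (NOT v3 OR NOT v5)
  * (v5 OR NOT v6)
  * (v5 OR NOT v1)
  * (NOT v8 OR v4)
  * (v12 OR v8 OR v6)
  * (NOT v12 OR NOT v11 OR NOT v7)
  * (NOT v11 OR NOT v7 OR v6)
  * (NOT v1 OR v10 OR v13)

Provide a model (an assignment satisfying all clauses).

v1=F, v2=F, v3=T, v4=T, v5=F, v6=F, v7=T, v8=F, v9=T, v10=T, v11=F, v12=T, v13=T

v2 occurs only negated in the remaining clauses — set v2 = False.
Branch on v1: take v1 = False.
Try v3 = True.
  then v6 is forced to False.
  then v4 is forced to True.
  then v5 is forced to False.
  then v7 is forced to True.
  then v11 is forced to False.
The remaining clauses are satisfied by v8 = False, v9 = True, v10 = True, v12 = True, v13 = True.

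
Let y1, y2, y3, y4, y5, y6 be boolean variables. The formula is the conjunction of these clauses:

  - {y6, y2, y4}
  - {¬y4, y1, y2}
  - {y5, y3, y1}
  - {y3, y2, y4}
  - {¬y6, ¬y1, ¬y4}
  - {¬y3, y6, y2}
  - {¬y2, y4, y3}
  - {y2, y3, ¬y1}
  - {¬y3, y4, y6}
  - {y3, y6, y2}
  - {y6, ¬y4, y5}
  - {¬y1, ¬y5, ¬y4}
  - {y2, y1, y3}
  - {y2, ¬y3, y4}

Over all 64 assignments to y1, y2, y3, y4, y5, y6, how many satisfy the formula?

9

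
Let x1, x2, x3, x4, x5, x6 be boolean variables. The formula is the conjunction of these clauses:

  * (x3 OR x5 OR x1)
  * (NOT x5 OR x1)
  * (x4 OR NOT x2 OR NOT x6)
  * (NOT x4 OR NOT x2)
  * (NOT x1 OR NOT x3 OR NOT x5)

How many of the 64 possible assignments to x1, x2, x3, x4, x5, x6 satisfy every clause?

Split on x1, then x5.
  x1=T, x5=T: 5 of the 16 assignments to (x2,x3,x4,x6) work.
  x1=T, x5=F: x3 free; 5 ways for (x2,x4,x6) × 2^1 = 10.
  x1=F, x5=T: a clause becomes empty — 0.
  x1=F, x5=F: 5 of the 16 assignments to (x2,x3,x4,x6) work.
Total: 5 + 10 + 0 + 5 = 20.

20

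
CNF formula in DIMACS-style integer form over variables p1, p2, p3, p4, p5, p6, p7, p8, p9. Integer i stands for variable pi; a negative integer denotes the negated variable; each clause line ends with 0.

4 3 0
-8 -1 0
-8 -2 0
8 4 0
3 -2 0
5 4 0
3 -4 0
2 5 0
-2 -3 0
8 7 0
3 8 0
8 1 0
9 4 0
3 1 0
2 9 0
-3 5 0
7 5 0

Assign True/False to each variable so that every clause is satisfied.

Pure literal: p5 appears only positively; assign p5 = True.
Pure literal: p9 appears only positively; assign p9 = True.
Branch on p1: take p1 = False.
  then p8 is forced to True.
  then p2 is forced to False.
  then p3 is forced to True.
p4, p6, p7 are now unconstrained; take p4 = True, p6 = True, p7 = False.

p1=False, p2=False, p3=True, p4=True, p5=True, p6=True, p7=False, p8=True, p9=True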